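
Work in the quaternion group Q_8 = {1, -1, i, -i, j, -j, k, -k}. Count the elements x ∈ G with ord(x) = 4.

6

The elements of order 4 are: i, -i, j, -j, k, -k.
That's 6.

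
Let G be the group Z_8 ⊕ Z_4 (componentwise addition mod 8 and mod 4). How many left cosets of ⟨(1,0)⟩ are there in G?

4

|⟨(1,0)⟩| = 8 and |G| = 32.
By Lagrange, [G : H] = |G|/|H| = 32/8 = 4.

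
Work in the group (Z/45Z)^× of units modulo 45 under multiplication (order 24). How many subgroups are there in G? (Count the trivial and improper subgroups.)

16

|G| = 24, so by Lagrange every subgroup order divides 24. Divisors: 1, 2, 3, 4, 6, 8, 12, 24.
Subgroups by order — order 1: 1; order 2: 3; order 3: 1; order 4: 3; order 6: 3; order 8: 1; order 12: 3; order 24: 1.
Total: 1 + 3 + 1 + 3 + 3 + 1 + 3 + 1 = 16.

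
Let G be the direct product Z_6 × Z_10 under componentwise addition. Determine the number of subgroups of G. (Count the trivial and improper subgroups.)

|G| = 60, so by Lagrange every subgroup order divides 60. Divisors: 1, 2, 3, 4, 5, 6, 10, 12, 15, 20, 30, 60.
Subgroups by order — order 1: 1; order 2: 3; order 3: 1; order 4: 1; order 5: 1; order 6: 3; order 10: 3; order 12: 1; order 15: 1; order 20: 1; order 30: 3; order 60: 1.
Total: 1 + 3 + 1 + 1 + 1 + 3 + 3 + 1 + 1 + 1 + 3 + 1 = 20.

20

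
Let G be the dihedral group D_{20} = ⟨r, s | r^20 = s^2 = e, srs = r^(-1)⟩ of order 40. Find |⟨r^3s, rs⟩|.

20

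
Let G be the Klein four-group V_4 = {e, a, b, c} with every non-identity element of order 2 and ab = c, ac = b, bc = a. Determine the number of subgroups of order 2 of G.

3

|G| = 4 and 2 | 4, so subgroups of order 2 are possible by Lagrange.
The subgroups of order 2 are: {e, a}; {e, b}; {e, c}.
So G has 3 subgroups of order 2.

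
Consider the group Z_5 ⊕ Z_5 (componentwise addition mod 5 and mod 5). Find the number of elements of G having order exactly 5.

24

An element (a,b) has order lcm(ord(a), ord(b)); count pairs with lcm equal to 5.
Enumerating gives 24 such elements.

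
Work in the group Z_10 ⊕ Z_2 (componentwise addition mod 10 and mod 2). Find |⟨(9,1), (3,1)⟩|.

10

|⟨(9,1)⟩| = 10 and |⟨(3,1)⟩| = 10, so |H| is a multiple of lcm(10, 10) = 10 and divides |G| = 20.
Closing under the operation: H = {(0,0), (1,1), (2,0), (3,1), (4,0), (5,1), (6,0), (7,1), (8,0), (9,1)}, so |H| = 10.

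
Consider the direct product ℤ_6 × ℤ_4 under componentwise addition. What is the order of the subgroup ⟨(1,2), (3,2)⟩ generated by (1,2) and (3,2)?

|⟨(1,2)⟩| = 6 and |⟨(3,2)⟩| = 2, so |H| is a multiple of lcm(6, 2) = 6 and divides |G| = 24.
Closing under the operation: H = {(0,0), (1,2), (2,0), (3,2), (4,0), (5,2)}, so |H| = 6.

6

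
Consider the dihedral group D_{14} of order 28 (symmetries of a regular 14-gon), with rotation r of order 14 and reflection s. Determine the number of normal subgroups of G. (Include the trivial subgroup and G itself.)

7

G has 28 subgroups. Checking conjugation-invariance by order — order 1: 1/1 normal; order 2: 1/15 normal; order 4: 0/7 normal; order 7: 1/1 normal; order 14: 3/3 normal; order 28: 1/1 normal.
Total normal subgroups: 7.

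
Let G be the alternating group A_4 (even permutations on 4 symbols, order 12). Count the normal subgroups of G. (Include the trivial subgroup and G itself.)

3

G has 10 subgroups. Checking conjugation-invariance by order — order 1: 1/1 normal; order 2: 0/3 normal; order 3: 0/4 normal; order 4: 1/1 normal; order 12: 1/1 normal.
Total normal subgroups: 3.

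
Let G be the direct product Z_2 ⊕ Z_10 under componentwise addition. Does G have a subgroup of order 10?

10 | 20. A subgroup of order 10 is {(0,0), (0,1), (0,2), (0,3), (0,4), (0,5), (0,6), (0,7), (0,8), (0,9)}.

Yes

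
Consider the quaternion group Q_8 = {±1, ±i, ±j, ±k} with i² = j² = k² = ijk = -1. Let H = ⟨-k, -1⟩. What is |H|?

|⟨-k⟩| = 4 and |⟨-1⟩| = 2, so |H| is a multiple of lcm(4, 2) = 4 and divides |G| = 8.
Closing under the operation: H = {1, -1, k, -k}, so |H| = 4.

4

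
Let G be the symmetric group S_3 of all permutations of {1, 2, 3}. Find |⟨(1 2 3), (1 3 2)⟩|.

|⟨(1 2 3)⟩| = 3 and |⟨(1 3 2)⟩| = 3, so |H| is a multiple of lcm(3, 3) = 3 and divides |G| = 6.
Closing under the operation: H = {e, (1 2 3), (1 3 2)}, so |H| = 3.

3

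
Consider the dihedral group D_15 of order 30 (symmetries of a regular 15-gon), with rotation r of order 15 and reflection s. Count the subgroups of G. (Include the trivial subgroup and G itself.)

28

|G| = 30, so by Lagrange every subgroup order divides 30. Divisors: 1, 2, 3, 5, 6, 10, 15, 30.
Subgroups by order — order 1: 1; order 2: 15; order 3: 1; order 5: 1; order 6: 5; order 10: 3; order 15: 1; order 30: 1.
Total: 1 + 15 + 1 + 1 + 5 + 3 + 1 + 1 = 28.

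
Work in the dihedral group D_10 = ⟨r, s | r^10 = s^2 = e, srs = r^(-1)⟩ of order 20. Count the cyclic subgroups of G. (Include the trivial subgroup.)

14

A cyclic subgroup of order d is generated by each of its φ(d) elements of order d, so the cyclic subgroups of order d number (#elements of order d)/φ(d).
Cyclic subgroups by order — order 1: 1; order 2: 11; order 5: 1; order 10: 1.
Total: 14.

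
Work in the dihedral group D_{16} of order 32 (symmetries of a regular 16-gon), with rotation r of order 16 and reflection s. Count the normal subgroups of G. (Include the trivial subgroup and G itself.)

8

G has 36 subgroups. Checking conjugation-invariance by order — order 1: 1/1 normal; order 2: 1/17 normal; order 4: 1/9 normal; order 8: 1/5 normal; order 16: 3/3 normal; order 32: 1/1 normal.
Total normal subgroups: 8.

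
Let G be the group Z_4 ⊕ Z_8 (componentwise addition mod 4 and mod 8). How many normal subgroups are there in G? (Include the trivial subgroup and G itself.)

22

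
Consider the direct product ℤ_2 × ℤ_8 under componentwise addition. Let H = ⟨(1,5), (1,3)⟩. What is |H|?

|⟨(1,5)⟩| = 8 and |⟨(1,3)⟩| = 8, so |H| is a multiple of lcm(8, 8) = 8 and divides |G| = 16.
Closing under the operation: H = {(0,0), (0,2), (0,4), (0,6), (1,1), (1,3), (1,5), (1,7)}, so |H| = 8.

8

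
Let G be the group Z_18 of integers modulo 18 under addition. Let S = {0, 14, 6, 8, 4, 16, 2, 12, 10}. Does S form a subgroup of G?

|S| = 9 divides |G| = 18, consistent with Lagrange.
S contains the identity, every element's inverse is in S, and S is closed under +: it is a subgroup.
In fact S = ⟨2⟩.

Yes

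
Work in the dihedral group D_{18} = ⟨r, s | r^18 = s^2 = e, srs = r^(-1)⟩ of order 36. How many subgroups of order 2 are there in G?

19

|G| = 36 and 2 | 36, so subgroups of order 2 are possible by Lagrange.
The subgroups of order 2 are: {e, r^10s}; {e, r^11s}; {e, r^12s}; {e, r^13s}; … (19 in all).
So G has 19 subgroups of order 2.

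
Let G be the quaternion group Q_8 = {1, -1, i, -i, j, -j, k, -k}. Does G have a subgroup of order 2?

Yes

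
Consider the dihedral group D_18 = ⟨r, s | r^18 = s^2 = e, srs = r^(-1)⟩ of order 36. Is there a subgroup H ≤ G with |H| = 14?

No

14 does not divide |G| = 36, so by Lagrange no subgroup of order 14 exists.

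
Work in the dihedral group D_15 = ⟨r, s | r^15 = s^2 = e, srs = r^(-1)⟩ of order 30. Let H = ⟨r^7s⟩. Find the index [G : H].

|⟨r^7s⟩| = 2 and |G| = 30.
By Lagrange, [G : H] = |G|/|H| = 30/2 = 15.

15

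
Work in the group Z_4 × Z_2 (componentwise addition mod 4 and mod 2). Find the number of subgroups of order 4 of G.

3

|G| = 8 and 4 | 8, so subgroups of order 4 are possible by Lagrange.
The subgroups of order 4 are: {(0,0), (0,1), (2,0), (2,1)}; {(0,0), (1,0), (2,0), (3,0)}; {(0,0), (1,1), (2,0), (3,1)}.
So G has 3 subgroups of order 4.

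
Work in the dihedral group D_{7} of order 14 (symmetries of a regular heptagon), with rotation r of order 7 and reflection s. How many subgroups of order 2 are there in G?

|G| = 14 and 2 | 14, so subgroups of order 2 are possible by Lagrange.
The subgroups of order 2 are: {e, r^2s}; {e, r^3s}; {e, r^4s}; {e, r^5s}; … (7 in all).
So G has 7 subgroups of order 2.

7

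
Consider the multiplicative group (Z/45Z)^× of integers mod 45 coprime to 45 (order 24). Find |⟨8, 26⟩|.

|⟨8⟩| = 4 and |⟨26⟩| = 2, so |H| is a multiple of lcm(4, 2) = 4 and divides |G| = 24.
Closing under the operation: H = {1, 8, 17, 19, 26, 28, 37, 44}, so |H| = 8.

8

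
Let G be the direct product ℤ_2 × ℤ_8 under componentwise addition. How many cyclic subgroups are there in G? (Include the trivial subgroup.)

8

Group the elements of G by the cyclic subgroup they generate; each cyclic subgroup of order d accounts for φ(d) elements.
Cyclic subgroups by order — order 1: 1; order 2: 3; order 4: 2; order 8: 2.
Total: 8.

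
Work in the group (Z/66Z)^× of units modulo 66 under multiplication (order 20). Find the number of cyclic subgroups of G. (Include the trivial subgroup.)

8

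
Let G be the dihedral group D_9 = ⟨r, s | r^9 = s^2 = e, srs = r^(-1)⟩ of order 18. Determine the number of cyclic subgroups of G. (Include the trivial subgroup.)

12

Each element a generates a cyclic subgroup ⟨a⟩; distinct elements may generate the same one (a cyclic group of order d has φ(d) generators).
Cyclic subgroups by order — order 1: 1; order 2: 9; order 3: 1; order 9: 1.
Total: 12.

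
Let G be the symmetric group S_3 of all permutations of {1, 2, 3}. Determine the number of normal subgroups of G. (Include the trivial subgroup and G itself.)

G has 6 subgroups. Checking conjugation-invariance by order — order 1: 1/1 normal; order 2: 0/3 normal; order 3: 1/1 normal; order 6: 1/1 normal.
Total normal subgroups: 3.

3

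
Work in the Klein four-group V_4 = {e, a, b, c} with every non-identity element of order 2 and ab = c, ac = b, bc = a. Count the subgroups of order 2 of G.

3

|G| = 4 and 2 | 4, so subgroups of order 2 are possible by Lagrange.
The subgroups of order 2 are: {e, a}; {e, b}; {e, c}.
So G has 3 subgroups of order 2.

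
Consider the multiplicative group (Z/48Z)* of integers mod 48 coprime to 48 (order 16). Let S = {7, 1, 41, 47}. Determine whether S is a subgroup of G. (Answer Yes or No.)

Yes

|S| = 4 divides |G| = 16, consistent with Lagrange.
S contains the identity, every element's inverse is in S, and S is closed under ·: it is a subgroup.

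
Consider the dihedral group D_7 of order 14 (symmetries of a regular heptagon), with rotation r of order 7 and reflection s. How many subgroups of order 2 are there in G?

7

|G| = 14 and 2 | 14, so subgroups of order 2 are possible by Lagrange.
The subgroups of order 2 are: {e, r^2s}; {e, r^3s}; {e, r^4s}; {e, r^5s}; … (7 in all).
So G has 7 subgroups of order 2.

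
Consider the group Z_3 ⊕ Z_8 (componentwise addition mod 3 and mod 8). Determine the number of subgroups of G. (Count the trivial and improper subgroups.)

8

|G| = 24, so by Lagrange every subgroup order divides 24. Divisors: 1, 2, 3, 4, 6, 8, 12, 24.
Subgroups by order — order 1: 1; order 2: 1; order 3: 1; order 4: 1; order 6: 1; order 8: 1; order 12: 1; order 24: 1.
Total: 1 + 1 + 1 + 1 + 1 + 1 + 1 + 1 = 8.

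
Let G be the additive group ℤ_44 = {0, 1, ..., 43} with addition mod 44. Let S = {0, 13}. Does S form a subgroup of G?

13 ∈ S but its inverse 31 ∉ S, so S is not a subgroup.

No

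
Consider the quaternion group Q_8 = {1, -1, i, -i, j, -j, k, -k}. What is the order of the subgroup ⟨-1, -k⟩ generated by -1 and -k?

|⟨-1⟩| = 2 and |⟨-k⟩| = 4, so |H| is a multiple of lcm(2, 4) = 4 and divides |G| = 8.
Closing under the operation: H = {1, -1, k, -k}, so |H| = 4.

4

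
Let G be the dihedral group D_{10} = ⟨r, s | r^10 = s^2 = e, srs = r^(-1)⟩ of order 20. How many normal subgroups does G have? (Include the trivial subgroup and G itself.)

7

G has 22 subgroups. Checking conjugation-invariance by order — order 1: 1/1 normal; order 2: 1/11 normal; order 4: 0/5 normal; order 5: 1/1 normal; order 10: 3/3 normal; order 20: 1/1 normal.
Total normal subgroups: 7.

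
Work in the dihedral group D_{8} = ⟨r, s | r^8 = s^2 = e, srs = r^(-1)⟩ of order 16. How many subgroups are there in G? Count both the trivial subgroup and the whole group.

|G| = 16, so by Lagrange every subgroup order divides 16. Divisors: 1, 2, 4, 8, 16.
Subgroups by order — order 1: 1; order 2: 9; order 4: 5; order 8: 3; order 16: 1.
Total: 1 + 9 + 5 + 3 + 1 = 19.

19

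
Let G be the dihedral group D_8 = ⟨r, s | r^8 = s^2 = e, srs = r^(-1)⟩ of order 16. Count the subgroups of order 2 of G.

9

|G| = 16 and 2 | 16, so subgroups of order 2 are possible by Lagrange.
The subgroups of order 2 are: {e, r^2s}; {e, r^3s}; {e, r^4}; {e, r^4s}; … (9 in all).
So G has 9 subgroups of order 2.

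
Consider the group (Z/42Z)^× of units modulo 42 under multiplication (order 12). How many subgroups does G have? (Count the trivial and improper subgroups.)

10

|G| = 12, so by Lagrange every subgroup order divides 12. Divisors: 1, 2, 3, 4, 6, 12.
Subgroups by order — order 1: 1; order 2: 3; order 3: 1; order 4: 1; order 6: 3; order 12: 1.
Total: 1 + 3 + 1 + 1 + 3 + 1 = 10.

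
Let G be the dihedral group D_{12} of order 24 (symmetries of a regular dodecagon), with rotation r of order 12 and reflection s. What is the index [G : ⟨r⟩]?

2

|⟨r⟩| = 12 and |G| = 24.
By Lagrange, [G : H] = |G|/|H| = 24/12 = 2.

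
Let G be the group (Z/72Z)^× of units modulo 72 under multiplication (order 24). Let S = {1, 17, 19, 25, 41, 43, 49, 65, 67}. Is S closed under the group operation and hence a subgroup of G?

No

|S| = 9 does not divide |G| = 24, so by Lagrange S is not a subgroup.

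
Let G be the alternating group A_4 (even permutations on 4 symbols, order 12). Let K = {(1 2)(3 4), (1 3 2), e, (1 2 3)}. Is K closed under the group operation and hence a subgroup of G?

No

Closure fails: (1 3 2) ∘ (1 2)(3 4) = (2 3 4) ∉ K. So K is not a subgroup.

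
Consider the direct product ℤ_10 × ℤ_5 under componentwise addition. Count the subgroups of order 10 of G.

6

|G| = 50 and 10 | 50, so subgroups of order 10 are possible by Lagrange.
The subgroups of order 10 are: {(0,0), (0,1), (0,2), (0,3), (0,4), (5,0), (5,1), (5,2), (5,3), (5,4)}; {(0,0), (1,0), (2,0), (3,0), (4,0), (5,0), (6,0), (7,0), (8,0), (9,0)}; {(0,0), (1,1), (2,2), (3,3), (4,4), (5,0), (6,1), (7,2), (8,3), (9,4)}; {(0,0), (1,2), (2,4), (3,1), (4,3), (5,0), (6,2), (7,4), (8,1), (9,3)}; … (6 in all).
So G has 6 subgroups of order 10.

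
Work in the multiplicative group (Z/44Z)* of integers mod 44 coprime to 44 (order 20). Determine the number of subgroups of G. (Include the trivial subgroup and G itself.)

10

|G| = 20, so by Lagrange every subgroup order divides 20. Divisors: 1, 2, 4, 5, 10, 20.
Subgroups by order — order 1: 1; order 2: 3; order 4: 1; order 5: 1; order 10: 3; order 20: 1.
Total: 1 + 3 + 1 + 1 + 3 + 1 = 10.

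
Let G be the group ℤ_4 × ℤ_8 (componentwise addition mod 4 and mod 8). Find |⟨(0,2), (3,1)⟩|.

16

|⟨(0,2)⟩| = 4 and |⟨(3,1)⟩| = 8, so |H| is a multiple of lcm(4, 8) = 8 and divides |G| = 32.
Closing under the operation: H = {(0,0), (0,2), (0,4), (0,6), (1,1), (1,3), (1,5), (1,7), (2,0), (2,2), (2,4), (2,6), (3,1), (3,3), (3,5), (3,7)}, so |H| = 16.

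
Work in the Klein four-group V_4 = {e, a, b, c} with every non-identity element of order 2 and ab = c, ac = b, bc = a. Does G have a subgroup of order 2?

Yes

2 | 4. A subgroup of order 2 is {e, a}.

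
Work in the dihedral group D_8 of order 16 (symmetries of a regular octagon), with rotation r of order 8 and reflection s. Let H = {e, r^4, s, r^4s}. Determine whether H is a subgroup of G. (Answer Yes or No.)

Yes

|H| = 4 divides |G| = 16, consistent with Lagrange.
H contains the identity, every element's inverse is in H, and H is closed under ·: it is a subgroup.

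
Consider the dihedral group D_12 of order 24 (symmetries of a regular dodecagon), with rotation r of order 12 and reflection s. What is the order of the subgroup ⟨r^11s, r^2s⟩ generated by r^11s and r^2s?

8

|⟨r^11s⟩| = 2 and |⟨r^2s⟩| = 2, so |H| is a multiple of lcm(2, 2) = 2 and divides |G| = 24.
Closing under the operation: H = {e, r^3, r^6, r^9, r^2s, r^5s, r^8s, r^11s}, so |H| = 8.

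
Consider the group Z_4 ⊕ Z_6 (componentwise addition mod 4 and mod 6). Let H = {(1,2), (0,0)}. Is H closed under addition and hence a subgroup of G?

(1,2) ∈ H but its inverse (3,4) ∉ H, so H is not a subgroup.

No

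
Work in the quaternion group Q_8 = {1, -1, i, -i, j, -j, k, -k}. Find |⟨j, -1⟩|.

4

|⟨j⟩| = 4 and |⟨-1⟩| = 2, so |H| is a multiple of lcm(4, 2) = 4 and divides |G| = 8.
Closing under the operation: H = {1, -1, j, -j}, so |H| = 4.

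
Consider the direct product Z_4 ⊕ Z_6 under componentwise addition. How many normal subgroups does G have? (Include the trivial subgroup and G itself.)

G is abelian, so every subgroup is normal.
G has 16 subgroups in total, hence 16 normal subgroups.

16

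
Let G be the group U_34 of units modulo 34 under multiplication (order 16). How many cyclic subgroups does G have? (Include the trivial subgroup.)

Group the elements of G by the cyclic subgroup they generate; each cyclic subgroup of order d accounts for φ(d) elements.
Cyclic subgroups by order — order 1: 1; order 2: 1; order 4: 1; order 8: 1; order 16: 1.
Total: 5.

5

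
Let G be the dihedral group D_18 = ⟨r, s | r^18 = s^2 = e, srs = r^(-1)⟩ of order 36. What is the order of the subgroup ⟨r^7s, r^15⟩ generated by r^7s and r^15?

|⟨r^7s⟩| = 2 and |⟨r^15⟩| = 6, so |H| is a multiple of lcm(2, 6) = 6 and divides |G| = 36.
Closing under the operation: H = {e, r^3, r^6, r^9, r^12, r^15, rs, r^4s, r^7s, r^10s, r^13s, r^16s}, so |H| = 12.

12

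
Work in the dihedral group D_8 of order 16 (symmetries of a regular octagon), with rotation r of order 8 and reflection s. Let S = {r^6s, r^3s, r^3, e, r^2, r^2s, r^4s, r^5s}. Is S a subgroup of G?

r^2 ∈ S but its inverse r^6 ∉ S, so S is not a subgroup.

No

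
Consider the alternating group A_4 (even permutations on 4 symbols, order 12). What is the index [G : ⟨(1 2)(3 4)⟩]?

6

|⟨(1 2)(3 4)⟩| = 2 and |G| = 12.
By Lagrange, [G : H] = |G|/|H| = 12/2 = 6.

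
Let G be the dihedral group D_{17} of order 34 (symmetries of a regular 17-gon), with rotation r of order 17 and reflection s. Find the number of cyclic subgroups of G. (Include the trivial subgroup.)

Each element a generates a cyclic subgroup ⟨a⟩; distinct elements may generate the same one (a cyclic group of order d has φ(d) generators).
Cyclic subgroups by order — order 1: 1; order 2: 17; order 17: 1.
Total: 19.

19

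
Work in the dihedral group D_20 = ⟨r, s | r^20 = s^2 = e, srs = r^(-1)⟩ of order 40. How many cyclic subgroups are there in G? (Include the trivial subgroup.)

A cyclic subgroup of order d is generated by each of its φ(d) elements of order d, so the cyclic subgroups of order d number (#elements of order d)/φ(d).
Cyclic subgroups by order — order 1: 1; order 2: 21; order 4: 1; order 5: 1; order 10: 1; order 20: 1.
Total: 26.

26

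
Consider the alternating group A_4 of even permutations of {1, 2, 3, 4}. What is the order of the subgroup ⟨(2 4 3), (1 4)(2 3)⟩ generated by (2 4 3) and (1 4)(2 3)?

|⟨(2 4 3)⟩| = 3 and |⟨(1 4)(2 3)⟩| = 2, so |H| is a multiple of lcm(3, 2) = 6 and divides |G| = 12.
Closing {(2 4 3), (1 4)(2 3)} under the group operation gives all of G, so |H| = 12.

12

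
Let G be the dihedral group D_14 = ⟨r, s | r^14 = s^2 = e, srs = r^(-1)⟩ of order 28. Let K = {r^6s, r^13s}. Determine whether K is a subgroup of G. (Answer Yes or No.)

The identity e ∉ K, so K is not a subgroup.

No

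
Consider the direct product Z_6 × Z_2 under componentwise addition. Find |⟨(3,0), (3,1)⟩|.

|⟨(3,0)⟩| = 2 and |⟨(3,1)⟩| = 2, so |H| is a multiple of lcm(2, 2) = 2 and divides |G| = 12.
Closing under the operation: H = {(0,0), (0,1), (3,0), (3,1)}, so |H| = 4.

4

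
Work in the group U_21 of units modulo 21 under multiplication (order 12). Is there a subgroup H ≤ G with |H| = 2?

2 | 12. A subgroup of order 2 is {1, 13}.

Yes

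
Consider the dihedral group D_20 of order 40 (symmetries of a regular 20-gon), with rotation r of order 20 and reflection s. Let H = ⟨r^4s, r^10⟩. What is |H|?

|⟨r^4s⟩| = 2 and |⟨r^10⟩| = 2, so |H| is a multiple of lcm(2, 2) = 2 and divides |G| = 40.
Closing under the operation: H = {e, r^10, r^4s, r^14s}, so |H| = 4.

4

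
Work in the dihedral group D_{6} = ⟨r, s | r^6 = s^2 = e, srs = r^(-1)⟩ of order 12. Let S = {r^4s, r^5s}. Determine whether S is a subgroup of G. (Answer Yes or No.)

No

The identity e ∉ S, so S is not a subgroup.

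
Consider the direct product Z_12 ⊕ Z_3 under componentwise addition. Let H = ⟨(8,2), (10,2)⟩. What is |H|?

18

|⟨(8,2)⟩| = 3 and |⟨(10,2)⟩| = 6, so |H| is a multiple of lcm(3, 6) = 6 and divides |G| = 36.
Closing under the operation: H = {(0,0), (0,1), (0,2), (2,0), (2,1), (2,2), (4,0), (4,1), (4,2), (6,0), (6,1), (6,2), (8,0), (8,1), (8,2), (10,0), (10,1), (10,2)}, so |H| = 18.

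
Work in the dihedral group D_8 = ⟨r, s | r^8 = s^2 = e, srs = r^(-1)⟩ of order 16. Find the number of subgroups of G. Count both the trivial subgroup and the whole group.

|G| = 16, so by Lagrange every subgroup order divides 16. Divisors: 1, 2, 4, 8, 16.
Subgroups by order — order 1: 1; order 2: 9; order 4: 5; order 8: 3; order 16: 1.
Total: 1 + 9 + 5 + 3 + 1 = 19.

19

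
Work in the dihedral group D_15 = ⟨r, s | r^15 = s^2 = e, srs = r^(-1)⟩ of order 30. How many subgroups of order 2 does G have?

|G| = 30 and 2 | 30, so subgroups of order 2 are possible by Lagrange.
The subgroups of order 2 are: {e, r^10s}; {e, r^11s}; {e, r^12s}; {e, r^13s}; … (15 in all).
So G has 15 subgroups of order 2.

15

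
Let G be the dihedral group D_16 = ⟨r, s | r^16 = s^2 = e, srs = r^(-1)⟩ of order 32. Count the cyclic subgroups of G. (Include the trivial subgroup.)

21

Group the elements of G by the cyclic subgroup they generate; each cyclic subgroup of order d accounts for φ(d) elements.
Cyclic subgroups by order — order 1: 1; order 2: 17; order 4: 1; order 8: 1; order 16: 1.
Total: 21.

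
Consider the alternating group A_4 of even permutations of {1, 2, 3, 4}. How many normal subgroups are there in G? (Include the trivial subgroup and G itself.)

3

G has 10 subgroups. Checking conjugation-invariance by order — order 1: 1/1 normal; order 2: 0/3 normal; order 3: 0/4 normal; order 4: 1/1 normal; order 12: 1/1 normal.
Total normal subgroups: 3.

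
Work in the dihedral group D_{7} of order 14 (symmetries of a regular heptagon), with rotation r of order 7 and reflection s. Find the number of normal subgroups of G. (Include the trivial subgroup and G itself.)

3

G has 10 subgroups. Checking conjugation-invariance by order — order 1: 1/1 normal; order 2: 0/7 normal; order 7: 1/1 normal; order 14: 1/1 normal.
Total normal subgroups: 3.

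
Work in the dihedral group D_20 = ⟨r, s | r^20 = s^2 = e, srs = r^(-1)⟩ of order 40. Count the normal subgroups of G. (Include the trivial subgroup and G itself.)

9

G has 48 subgroups. Checking conjugation-invariance by order — order 1: 1/1 normal; order 2: 1/21 normal; order 4: 1/11 normal; order 5: 1/1 normal; order 8: 0/5 normal; order 10: 1/5 normal; order 20: 3/3 normal; order 40: 1/1 normal.
Total normal subgroups: 9.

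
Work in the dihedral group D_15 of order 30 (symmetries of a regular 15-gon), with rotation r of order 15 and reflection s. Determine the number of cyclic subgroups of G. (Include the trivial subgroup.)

19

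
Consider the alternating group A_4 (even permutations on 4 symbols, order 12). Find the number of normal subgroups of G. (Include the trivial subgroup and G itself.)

3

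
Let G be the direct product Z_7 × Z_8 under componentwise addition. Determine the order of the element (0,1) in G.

8

The order of (0,1) in Z_7 × Z_8 is lcm(ord(0) in Z_7, ord(1) in Z_8).
ord(0) = 1 and ord(1) = 8, so |⟨(0,1)⟩| = lcm(1, 8) = 8.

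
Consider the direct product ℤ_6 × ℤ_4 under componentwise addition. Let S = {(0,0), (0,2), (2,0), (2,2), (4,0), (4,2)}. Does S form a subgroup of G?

|S| = 6 divides |G| = 24, consistent with Lagrange.
S contains the identity, every element's inverse is in S, and S is closed under +: it is a subgroup.
In fact S = ⟨(2,2)⟩.

Yes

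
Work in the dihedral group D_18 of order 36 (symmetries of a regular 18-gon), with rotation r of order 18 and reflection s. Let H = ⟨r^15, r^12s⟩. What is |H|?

12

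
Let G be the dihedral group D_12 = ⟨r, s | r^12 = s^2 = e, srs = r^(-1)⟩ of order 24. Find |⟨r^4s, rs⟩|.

8

|⟨r^4s⟩| = 2 and |⟨rs⟩| = 2, so |H| is a multiple of lcm(2, 2) = 2 and divides |G| = 24.
Closing under the operation: H = {e, r^3, r^6, r^9, rs, r^4s, r^7s, r^10s}, so |H| = 8.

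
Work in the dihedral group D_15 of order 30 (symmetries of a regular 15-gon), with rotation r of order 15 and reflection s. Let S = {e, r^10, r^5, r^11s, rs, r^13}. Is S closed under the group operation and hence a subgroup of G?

r^13 ∈ S but its inverse r^2 ∉ S, so S is not a subgroup.

No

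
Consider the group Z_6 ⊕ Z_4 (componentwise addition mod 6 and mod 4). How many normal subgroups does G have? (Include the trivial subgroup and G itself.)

G is abelian, so every subgroup is normal.
G has 16 subgroups in total, hence 16 normal subgroups.

16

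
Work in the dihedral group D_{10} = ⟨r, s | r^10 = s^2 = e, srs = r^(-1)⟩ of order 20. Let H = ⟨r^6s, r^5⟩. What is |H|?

|⟨r^6s⟩| = 2 and |⟨r^5⟩| = 2, so |H| is a multiple of lcm(2, 2) = 2 and divides |G| = 20.
Closing under the operation: H = {e, r^5, rs, r^6s}, so |H| = 4.

4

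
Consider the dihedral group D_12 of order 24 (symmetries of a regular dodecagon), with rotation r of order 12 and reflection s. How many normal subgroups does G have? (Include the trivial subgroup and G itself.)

G has 34 subgroups. Checking conjugation-invariance by order — order 1: 1/1 normal; order 2: 1/13 normal; order 3: 1/1 normal; order 4: 1/7 normal; order 6: 1/5 normal; order 8: 0/3 normal; order 12: 3/3 normal; order 24: 1/1 normal.
Total normal subgroups: 9.

9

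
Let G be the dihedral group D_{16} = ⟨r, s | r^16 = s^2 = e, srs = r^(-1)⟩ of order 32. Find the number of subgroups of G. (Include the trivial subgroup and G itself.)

36

|G| = 32, so by Lagrange every subgroup order divides 32. Divisors: 1, 2, 4, 8, 16, 32.
Subgroups by order — order 1: 1; order 2: 17; order 4: 9; order 8: 5; order 16: 3; order 32: 1.
Total: 1 + 17 + 9 + 5 + 3 + 1 = 36.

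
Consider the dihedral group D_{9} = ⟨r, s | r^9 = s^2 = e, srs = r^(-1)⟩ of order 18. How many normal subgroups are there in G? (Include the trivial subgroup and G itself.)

4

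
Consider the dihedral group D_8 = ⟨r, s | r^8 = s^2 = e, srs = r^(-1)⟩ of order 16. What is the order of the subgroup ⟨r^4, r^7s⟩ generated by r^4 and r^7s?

|⟨r^4⟩| = 2 and |⟨r^7s⟩| = 2, so |H| is a multiple of lcm(2, 2) = 2 and divides |G| = 16.
Closing under the operation: H = {e, r^4, r^3s, r^7s}, so |H| = 4.

4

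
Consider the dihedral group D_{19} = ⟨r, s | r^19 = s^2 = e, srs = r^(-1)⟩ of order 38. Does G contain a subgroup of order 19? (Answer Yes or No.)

19 | 38. A subgroup of order 19 is {e, r, r^2, r^3, r^4, r^5, r^6, r^7, r^8, r^9, r^10, r^11, r^12, r^13, r^14, r^15, r^16, r^17, r^18}.

Yes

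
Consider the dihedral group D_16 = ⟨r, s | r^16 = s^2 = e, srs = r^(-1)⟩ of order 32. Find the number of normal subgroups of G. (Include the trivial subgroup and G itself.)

8

G has 36 subgroups. Checking conjugation-invariance by order — order 1: 1/1 normal; order 2: 1/17 normal; order 4: 1/9 normal; order 8: 1/5 normal; order 16: 3/3 normal; order 32: 1/1 normal.
Total normal subgroups: 8.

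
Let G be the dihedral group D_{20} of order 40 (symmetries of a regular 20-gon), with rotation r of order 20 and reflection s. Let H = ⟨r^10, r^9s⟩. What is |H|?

|⟨r^10⟩| = 2 and |⟨r^9s⟩| = 2, so |H| is a multiple of lcm(2, 2) = 2 and divides |G| = 40.
Closing under the operation: H = {e, r^10, r^9s, r^19s}, so |H| = 4.

4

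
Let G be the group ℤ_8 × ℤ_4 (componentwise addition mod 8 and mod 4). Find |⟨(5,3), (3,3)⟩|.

|⟨(5,3)⟩| = 8 and |⟨(3,3)⟩| = 8, so |H| is a multiple of lcm(8, 8) = 8 and divides |G| = 32.
Closing under the operation: H = {(0,0), (0,2), (1,1), (1,3), (2,0), (2,2), (3,1), (3,3), (4,0), (4,2), (5,1), (5,3), (6,0), (6,2), (7,1), (7,3)}, so |H| = 16.

16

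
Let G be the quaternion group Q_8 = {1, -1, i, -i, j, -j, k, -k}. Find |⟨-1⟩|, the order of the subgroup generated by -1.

2

Computing powers of -1: the smallest k with (-1)^k = e is k = 2.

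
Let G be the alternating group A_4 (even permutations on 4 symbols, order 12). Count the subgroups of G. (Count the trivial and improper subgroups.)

|G| = 12, so by Lagrange every subgroup order divides 12. Divisors: 1, 2, 3, 4, 6, 12.
Subgroups by order — order 1: 1; order 2: 3; order 3: 4; order 4: 1; order 6: 0; order 12: 1.
Total: 1 + 3 + 4 + 1 + 0 + 1 = 10.

10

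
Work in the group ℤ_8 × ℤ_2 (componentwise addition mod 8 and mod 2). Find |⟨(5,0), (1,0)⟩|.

|⟨(5,0)⟩| = 8 and |⟨(1,0)⟩| = 8, so |H| is a multiple of lcm(8, 8) = 8 and divides |G| = 16.
Closing under the operation: H = {(0,0), (1,0), (2,0), (3,0), (4,0), (5,0), (6,0), (7,0)}, so |H| = 8.

8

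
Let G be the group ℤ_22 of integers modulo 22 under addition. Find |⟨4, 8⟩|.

|⟨4⟩| = 11 and |⟨8⟩| = 11, so |H| is a multiple of lcm(11, 11) = 11 and divides |G| = 22.
Closing under the operation: H = {0, 2, 4, 6, 8, 10, 12, 14, 16, 18, 20}, so |H| = 11.

11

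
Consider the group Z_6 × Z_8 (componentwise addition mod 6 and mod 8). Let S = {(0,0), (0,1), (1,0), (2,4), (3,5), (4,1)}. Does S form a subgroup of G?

(0,1) ∈ S but its inverse (0,7) ∉ S, so S is not a subgroup.

No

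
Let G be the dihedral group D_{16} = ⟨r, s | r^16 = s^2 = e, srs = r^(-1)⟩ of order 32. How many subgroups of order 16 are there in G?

3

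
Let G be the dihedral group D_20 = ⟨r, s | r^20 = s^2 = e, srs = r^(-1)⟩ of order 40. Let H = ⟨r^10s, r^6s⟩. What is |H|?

|⟨r^10s⟩| = 2 and |⟨r^6s⟩| = 2, so |H| is a multiple of lcm(2, 2) = 2 and divides |G| = 40.
Closing under the operation: H = {e, r^4, r^8, r^12, r^16, r^2s, r^6s, r^10s, r^14s, r^18s}, so |H| = 10.

10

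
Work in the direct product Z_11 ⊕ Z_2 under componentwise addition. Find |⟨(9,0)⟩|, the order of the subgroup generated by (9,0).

11

The order of (9,0) in Z_11 × Z_2 is lcm(ord(9) in Z_11, ord(0) in Z_2).
ord(9) = 11 and ord(0) = 1, so |⟨(9,0)⟩| = lcm(11, 1) = 11.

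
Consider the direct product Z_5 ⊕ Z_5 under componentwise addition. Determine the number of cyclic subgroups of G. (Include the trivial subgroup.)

Each element a generates a cyclic subgroup ⟨a⟩; distinct elements may generate the same one (a cyclic group of order d has φ(d) generators).
Cyclic subgroups by order — order 1: 1; order 5: 6.
Total: 7.

7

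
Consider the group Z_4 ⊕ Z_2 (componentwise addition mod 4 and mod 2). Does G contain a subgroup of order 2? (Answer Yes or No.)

2 | 8. A subgroup of order 2 is {(0,0), (0,1)}.

Yes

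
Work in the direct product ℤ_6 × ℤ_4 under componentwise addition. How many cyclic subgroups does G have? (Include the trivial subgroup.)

12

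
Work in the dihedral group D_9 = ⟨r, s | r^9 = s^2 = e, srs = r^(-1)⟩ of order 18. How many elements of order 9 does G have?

6

The elements of order 9 are: r, r^2, r^4, r^5, r^7, r^8.
That's 6.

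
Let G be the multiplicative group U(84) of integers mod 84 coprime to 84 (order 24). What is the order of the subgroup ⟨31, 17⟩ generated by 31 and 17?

12

|⟨31⟩| = 6 and |⟨17⟩| = 6, so |H| is a multiple of lcm(6, 6) = 6 and divides |G| = 24.
Closing under the operation: H = {1, 5, 11, 17, 19, 23, 25, 31, 37, 41, 55, 71}, so |H| = 12.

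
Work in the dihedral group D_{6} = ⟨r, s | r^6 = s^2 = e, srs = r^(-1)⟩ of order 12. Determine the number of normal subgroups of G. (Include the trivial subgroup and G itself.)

7

G has 16 subgroups. Checking conjugation-invariance by order — order 1: 1/1 normal; order 2: 1/7 normal; order 3: 1/1 normal; order 4: 0/3 normal; order 6: 3/3 normal; order 12: 1/1 normal.
Total normal subgroups: 7.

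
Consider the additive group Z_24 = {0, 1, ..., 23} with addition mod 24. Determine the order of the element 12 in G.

2

In Z_24, the order of an element a is n/gcd(a, n).
gcd(12, 24) = 12, so |⟨12⟩| = 24/12 = 2.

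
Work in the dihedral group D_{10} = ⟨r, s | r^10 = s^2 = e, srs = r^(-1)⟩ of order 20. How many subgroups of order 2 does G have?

11

|G| = 20 and 2 | 20, so subgroups of order 2 are possible by Lagrange.
The subgroups of order 2 are: {e, r^2s}; {e, r^3s}; {e, r^4s}; {e, r^5}; … (11 in all).
So G has 11 subgroups of order 2.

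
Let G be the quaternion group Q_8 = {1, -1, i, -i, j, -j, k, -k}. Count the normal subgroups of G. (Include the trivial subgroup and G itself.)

6

G has 6 subgroups. Checking conjugation-invariance by order — order 1: 1/1 normal; order 2: 1/1 normal; order 4: 3/3 normal; order 8: 1/1 normal.
Total normal subgroups: 6.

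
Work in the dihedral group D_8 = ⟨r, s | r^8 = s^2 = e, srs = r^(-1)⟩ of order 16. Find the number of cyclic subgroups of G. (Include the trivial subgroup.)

Each element a generates a cyclic subgroup ⟨a⟩; distinct elements may generate the same one (a cyclic group of order d has φ(d) generators).
Cyclic subgroups by order — order 1: 1; order 2: 9; order 4: 1; order 8: 1.
Total: 12.

12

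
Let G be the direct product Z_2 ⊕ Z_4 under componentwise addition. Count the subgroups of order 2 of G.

|G| = 8 and 2 | 8, so subgroups of order 2 are possible by Lagrange.
The subgroups of order 2 are: {(0,0), (0,2)}; {(0,0), (1,0)}; {(0,0), (1,2)}.
So G has 3 subgroups of order 2.

3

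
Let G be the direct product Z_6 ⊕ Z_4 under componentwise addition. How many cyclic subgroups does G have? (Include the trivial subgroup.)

12

A cyclic subgroup of order d is generated by each of its φ(d) elements of order d, so the cyclic subgroups of order d number (#elements of order d)/φ(d).
Cyclic subgroups by order — order 1: 1; order 2: 3; order 3: 1; order 4: 2; order 6: 3; order 12: 2.
Total: 12.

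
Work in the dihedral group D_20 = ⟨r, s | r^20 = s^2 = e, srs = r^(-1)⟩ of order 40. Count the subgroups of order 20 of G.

|G| = 40 and 20 | 40, so subgroups of order 20 are possible by Lagrange.
The subgroups of order 20 are: {e, r, r^2, r^3, r^4, r^5, r^6, r^7, r^8, r^9, r^10, r^11, r^12, r^13, r^14, r^15, r^16, r^17, r^18, r^19}; {e, r^2, r^4, r^6, r^8, r^10, r^12, r^14, r^16, r^18, s, r^2s, r^4s, r^6s, r^8s, r^10s, r^12s, r^14s, r^16s, r^18s}; {e, r^2, r^4, r^6, r^8, r^10, r^12, r^14, r^16, r^18, rs, r^3s, r^5s, r^7s, r^9s, r^11s, r^13s, r^15s, r^17s, r^19s}.
So G has 3 subgroups of order 20.

3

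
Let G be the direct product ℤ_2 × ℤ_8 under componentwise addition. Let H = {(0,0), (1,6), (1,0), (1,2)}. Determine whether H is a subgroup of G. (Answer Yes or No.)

Closure fails: (1,2) + (1,2) = (0,4) ∉ H. So H is not a subgroup.

No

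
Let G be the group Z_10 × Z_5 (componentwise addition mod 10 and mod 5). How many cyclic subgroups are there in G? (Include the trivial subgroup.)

14

Group the elements of G by the cyclic subgroup they generate; each cyclic subgroup of order d accounts for φ(d) elements.
Cyclic subgroups by order — order 1: 1; order 2: 1; order 5: 6; order 10: 6.
Total: 14.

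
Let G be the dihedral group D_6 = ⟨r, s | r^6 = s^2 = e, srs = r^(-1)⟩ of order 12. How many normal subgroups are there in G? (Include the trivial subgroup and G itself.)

7

G has 16 subgroups. Checking conjugation-invariance by order — order 1: 1/1 normal; order 2: 1/7 normal; order 3: 1/1 normal; order 4: 0/3 normal; order 6: 3/3 normal; order 12: 1/1 normal.
Total normal subgroups: 7.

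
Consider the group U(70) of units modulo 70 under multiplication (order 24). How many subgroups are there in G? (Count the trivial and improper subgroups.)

|G| = 24, so by Lagrange every subgroup order divides 24. Divisors: 1, 2, 3, 4, 6, 8, 12, 24.
Subgroups by order — order 1: 1; order 2: 3; order 3: 1; order 4: 3; order 6: 3; order 8: 1; order 12: 3; order 24: 1.
Total: 1 + 3 + 1 + 3 + 3 + 1 + 3 + 1 = 16.

16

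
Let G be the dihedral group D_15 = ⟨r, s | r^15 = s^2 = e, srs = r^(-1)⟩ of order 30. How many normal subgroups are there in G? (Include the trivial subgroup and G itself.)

G has 28 subgroups. Checking conjugation-invariance by order — order 1: 1/1 normal; order 2: 0/15 normal; order 3: 1/1 normal; order 5: 1/1 normal; order 6: 0/5 normal; order 10: 0/3 normal; order 15: 1/1 normal; order 30: 1/1 normal.
Total normal subgroups: 5.

5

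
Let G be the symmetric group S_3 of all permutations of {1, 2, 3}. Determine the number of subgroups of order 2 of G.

|G| = 6 and 2 | 6, so subgroups of order 2 are possible by Lagrange.
The subgroups of order 2 are: {e, (1 2)}; {e, (1 3)}; {e, (2 3)}.
So G has 3 subgroups of order 2.

3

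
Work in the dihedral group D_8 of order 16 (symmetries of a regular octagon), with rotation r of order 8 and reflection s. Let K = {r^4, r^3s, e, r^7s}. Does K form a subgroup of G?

Yes

|K| = 4 divides |G| = 16, consistent with Lagrange.
K contains the identity, every element's inverse is in K, and K is closed under ·: it is a subgroup.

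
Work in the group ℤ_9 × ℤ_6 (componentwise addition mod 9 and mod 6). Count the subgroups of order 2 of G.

|G| = 54 and 2 | 54, so subgroups of order 2 are possible by Lagrange.
The subgroups of order 2 are: {(0,0), (0,3)}.
So G has 1 subgroup of order 2.

1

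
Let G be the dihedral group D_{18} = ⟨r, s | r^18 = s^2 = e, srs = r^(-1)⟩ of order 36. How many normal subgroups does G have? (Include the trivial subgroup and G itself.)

G has 45 subgroups. Checking conjugation-invariance by order — order 1: 1/1 normal; order 2: 1/19 normal; order 3: 1/1 normal; order 4: 0/9 normal; order 6: 1/7 normal; order 9: 1/1 normal; order 12: 0/3 normal; order 18: 3/3 normal; order 36: 1/1 normal.
Total normal subgroups: 9.

9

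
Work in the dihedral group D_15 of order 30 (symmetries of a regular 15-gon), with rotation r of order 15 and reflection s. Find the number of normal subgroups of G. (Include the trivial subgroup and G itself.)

G has 28 subgroups. Checking conjugation-invariance by order — order 1: 1/1 normal; order 2: 0/15 normal; order 3: 1/1 normal; order 5: 1/1 normal; order 6: 0/5 normal; order 10: 0/3 normal; order 15: 1/1 normal; order 30: 1/1 normal.
Total normal subgroups: 5.

5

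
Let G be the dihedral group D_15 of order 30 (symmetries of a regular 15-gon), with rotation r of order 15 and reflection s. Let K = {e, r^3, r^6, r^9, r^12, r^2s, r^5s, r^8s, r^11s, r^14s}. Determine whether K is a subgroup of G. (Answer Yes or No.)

|K| = 10 divides |G| = 30, consistent with Lagrange.
K contains the identity, every element's inverse is in K, and K is closed under ·: it is a subgroup.

Yes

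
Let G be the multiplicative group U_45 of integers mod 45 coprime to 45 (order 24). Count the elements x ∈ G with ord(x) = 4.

The elements of order 4 are: 8, 17, 28, 37.
That's 4.

4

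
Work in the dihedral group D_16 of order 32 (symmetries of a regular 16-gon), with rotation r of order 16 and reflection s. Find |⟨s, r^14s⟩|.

16

|⟨s⟩| = 2 and |⟨r^14s⟩| = 2, so |H| is a multiple of lcm(2, 2) = 2 and divides |G| = 32.
Closing under the operation: H = {e, r^2, r^4, r^6, r^8, r^10, r^12, r^14, s, r^2s, r^4s, r^6s, r^8s, r^10s, r^12s, r^14s}, so |H| = 16.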